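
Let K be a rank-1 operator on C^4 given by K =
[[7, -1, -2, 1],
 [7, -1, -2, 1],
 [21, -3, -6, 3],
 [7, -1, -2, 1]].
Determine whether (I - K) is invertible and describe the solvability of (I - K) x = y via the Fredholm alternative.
(I - K) is singular (det(I - K) = 0, i.e. 1 ∈ sigma(K)). (I - K) x = y is solvable iff y ⊥ ker((I - K)^*) = span{(7, -1, -2, 1)}, i.e. iff 7y_1 - y_2 - 2y_3 + y_4 = 0. When solvable, the solutions are x = y + c·(1, 1, 3, 1), c arbitrary (ker(I - K) = span{(1, 1, 3, 1)}, dimension 1).

K has rank 1, so it is an outer product K = u v^T: every row of K is a multiple of one row vector. Reading off the entries, u = (1, 1, 3, 1) and v = (7, -1, -2, 1) (row i of K equals u_i·v^T). A rank-one matrix u v^T satisfies K u = u (v·u) and kills the (3)-dimensional subspace v^⊥, so its characteristic polynomial is lambda^3 (lambda - v·u) with v·u = tr K = 1. Hence the eigenvalues of I - K are 1 (multiplicity 3) and 1 - (1) = 0, so det(I - K) = 0. (Direct check: I - K =
[[-6, 1, 2, -1],
 [-7, 2, 2, -1],
 [-21, 3, 7, -3],
 [-7, 1, 2, 0]]
has determinant 0.) So 1 is an eigenvalue of K and (I - K) is not invertible. The finite-dimensional Fredholm alternative says: either (I - K) is invertible, or ker(I - K) ≠ {0} and then range(I - K) = ker((I - K)^*)^⊥, with dim ker(I - K) = dim ker((I - K)^*). We are in the second case, so we need both kernels. Kernel of I - K: (I - K) u = u - u (v·u) = u - u = 0, so ker(I - K) = span{u} = span{(1, 1, 3, 1)} (it is exactly 1-dimensional because rank(I - K) = 3). Kernel of the adjoint: K is real, so (I - K)^* = I - K^T = I - v u^T, and (I - v u^T) v = v - v (u·v) = 0; hence ker((I - K)^*) = span{v} = span{(7, -1, -2, 1)}. Therefore (I - K) x = y is solvable iff <y, v> = 0, i.e. iff 7y_1 - y_2 - 2y_3 + y_4 = 0. When this holds, K y = u (v·y) = 0, so (I - K) y = y and x = y is a particular solution; the full solution set is the line x = y + c·u = y + c·(1, 1, 3, 1), c ∈ C.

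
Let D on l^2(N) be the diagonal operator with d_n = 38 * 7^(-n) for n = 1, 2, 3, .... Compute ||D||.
||D|| = 38/7 (attained at n = 1)

For D diagonal, ||D|| = sup_n |d_n|. The sequence d_n = 38 * 7^(-n) is positive and strictly decreasing (ratio 7^(-1) < 1), so the supremum is d_1 = 38/7. Hence ||D|| = 38/7.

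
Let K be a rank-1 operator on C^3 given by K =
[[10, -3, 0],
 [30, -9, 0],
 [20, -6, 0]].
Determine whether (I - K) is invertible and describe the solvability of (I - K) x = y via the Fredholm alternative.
(I - K) is singular (det(I - K) = 0, i.e. 1 ∈ sigma(K)). (I - K) x = y is solvable iff y ⊥ ker((I - K)^*) = span{(10, -3, 0)}, i.e. iff 10y_1 - 3y_2 = 0. When solvable, the solutions are x = y + c·(1, 3, 2), c arbitrary (ker(I - K) = span{(1, 3, 2)}, dimension 1).

K has rank 1, so it is an outer product K = u v^T: every row of K is a multiple of one row vector. Reading off the entries, u = (1, 3, 2) and v = (10, -3, 0) (row i of K equals u_i·v^T). A rank-one matrix u v^T satisfies K u = u (v·u) and kills the (2)-dimensional subspace v^⊥, so its characteristic polynomial is lambda^2 (lambda - v·u) with v·u = tr K = 1. Hence the eigenvalues of I - K are 1 (multiplicity 2) and 1 - (1) = 0, so det(I - K) = 0. (Direct check: I - K =
[[-9, 3, 0],
 [-30, 10, 0],
 [-20, 6, 1]]
has determinant 0.) So 1 is an eigenvalue of K and (I - K) is not invertible. The finite-dimensional Fredholm alternative says: either (I - K) is invertible, or ker(I - K) ≠ {0} and then range(I - K) = ker((I - K)^*)^⊥, with dim ker(I - K) = dim ker((I - K)^*). We are in the second case, so we need both kernels. Kernel of I - K: (I - K) u = u - u (v·u) = u - u = 0, so ker(I - K) = span{u} = span{(1, 3, 2)} (it is exactly 1-dimensional because rank(I - K) = 2). Kernel of the adjoint: K is real, so (I - K)^* = I - K^T = I - v u^T, and (I - v u^T) v = v - v (u·v) = 0; hence ker((I - K)^*) = span{v} = span{(10, -3, 0)}. Therefore (I - K) x = y is solvable iff <y, v> = 0, i.e. iff 10y_1 - 3y_2 = 0. When this holds, K y = u (v·y) = 0, so (I - K) y = y and x = y is a particular solution; the full solution set is the line x = y + c·u = y + c·(1, 3, 2), c ∈ C.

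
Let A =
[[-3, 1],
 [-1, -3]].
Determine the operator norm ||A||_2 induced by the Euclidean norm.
||A||_2 = sqrt(10) ≈ 3.1623 (= sqrt(largest eigenvalue of A^T A))

||A||_2 = sigma_max(A) = sqrt(lambda_max(A^T A)). Form the symmetric matrix M = A^T A =
[[10, 0],
 [0, 10]].
Its characteristic polynomial (trace, determinant of M give the coefficients) is
  p(λ) = det(λ I - M) = λ^2 - 20λ + 100.
For λ^2 - 20λ + 100 the discriminant is 0. It is a perfect square (0^2), so the roots are rational: λ = (20 ± 0)/2 = 10, 10.
So the eigenvalues of A^T A are ≈ 10, 10 (all ≥ 0, as they must be for A^T A). The largest is λ_max = 10, hence ||A||_2 = sqrt(λ_max) = sqrt(10) ≈ 3.1623.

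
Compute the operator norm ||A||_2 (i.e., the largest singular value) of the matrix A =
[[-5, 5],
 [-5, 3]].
||A||_2 = sqrt((84 + sqrt(6656))/2) ≈ 9.099 (= sqrt(largest eigenvalue of A^T A))

||A||_2 = sigma_max(A) = sqrt(lambda_max(A^T A)). Form the symmetric matrix M = A^T A =
[[50, -40],
 [-40, 34]].
Its characteristic polynomial (trace, determinant of M give the coefficients) is
  p(λ) = det(λ I - M) = λ^2 - 84λ + 100.
For λ^2 - 84λ + 100 the discriminant is 6656. It is nonnegative but not a perfect square, so the roots are real and irrational: λ = (84 ± sqrt(6656))/2 ≈ 82.7922, 1.2078.
So the eigenvalues of A^T A are ≈ 1.2078, 82.7922 (all ≥ 0, as they must be for A^T A). The largest is λ_max = (84 + sqrt(6656))/2 ≈ 82.7922, hence ||A||_2 = sqrt(λ_max) = sqrt((84 + sqrt(6656))/2) ≈ 9.099.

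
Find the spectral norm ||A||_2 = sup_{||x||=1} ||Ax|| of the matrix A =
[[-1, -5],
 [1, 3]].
||A||_2 = sqrt((36 + sqrt(1280))/2) ≈ 5.9907 (= sqrt(largest eigenvalue of A^T A))

||A||_2 = sigma_max(A) = sqrt(lambda_max(A^T A)). Form the symmetric matrix M = A^T A =
[[2, 8],
 [8, 34]].
Its characteristic polynomial (trace, determinant of M give the coefficients) is
  p(λ) = det(λ I - M) = λ^2 - 36λ + 4.
For λ^2 - 36λ + 4 the discriminant is 1280. It is nonnegative but not a perfect square, so the roots are real and irrational: λ = (36 ± sqrt(1280))/2 ≈ 35.8885, 0.1115.
So the eigenvalues of A^T A are ≈ 0.1115, 35.8885 (all ≥ 0, as they must be for A^T A). The largest is λ_max = (36 + sqrt(1280))/2 ≈ 35.8885, hence ||A||_2 = sqrt(λ_max) = sqrt((36 + sqrt(1280))/2) ≈ 5.9907.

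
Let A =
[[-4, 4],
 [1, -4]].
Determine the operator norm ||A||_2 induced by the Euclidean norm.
||A||_2 = sqrt((49 + sqrt(1825))/2) ≈ 6.772 (= sqrt(largest eigenvalue of A^T A))

||A||_2 = sigma_max(A) = sqrt(lambda_max(A^T A)). Form the symmetric matrix M = A^T A =
[[17, -20],
 [-20, 32]].
Its characteristic polynomial (trace, determinant of M give the coefficients) is
  p(λ) = det(λ I - M) = λ^2 - 49λ + 144.
For λ^2 - 49λ + 144 the discriminant is 1825. It is nonnegative but not a perfect square, so the roots are real and irrational: λ = (49 ± sqrt(1825))/2 ≈ 45.86, 3.14.
So the eigenvalues of A^T A are ≈ 3.14, 45.86 (all ≥ 0, as they must be for A^T A). The largest is λ_max = (49 + sqrt(1825))/2 ≈ 45.86, hence ||A||_2 = sqrt(λ_max) = sqrt((49 + sqrt(1825))/2) ≈ 6.772.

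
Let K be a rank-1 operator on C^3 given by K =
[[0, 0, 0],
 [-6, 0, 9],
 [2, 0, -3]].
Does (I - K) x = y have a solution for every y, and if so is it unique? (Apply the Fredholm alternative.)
(I - K) is invertible (det(I - K) = 4 ≠ 0), so for every y in C^3 the equation (I - K) x = y has a unique solution.

K has rank 1, so it is an outer product K = u v^T: every row of K is a multiple of one row vector. Reading off the entries, u = (0, -3, 1) and v = (2, 0, -3) (row i of K equals u_i·v^T). A rank-one matrix u v^T satisfies K u = u (v·u) and kills the (2)-dimensional subspace v^⊥, so its characteristic polynomial is lambda^2 (lambda - v·u) with v·u = tr K = -3. Hence the eigenvalues of I - K are 1 (multiplicity 2) and 1 - (-3) = 4, so det(I - K) = 4. (Direct check: I - K =
[[1, 0, 0],
 [6, 1, -9],
 [-2, 0, 4]]
has determinant 4.) The finite-dimensional Fredholm alternative says: either (I - K) is invertible, or ker(I - K) ≠ {0} and then range(I - K) = ker((I - K)^*)^⊥, with dim ker(I - K) = dim ker((I - K)^*). Since det(I - K) ≠ 0, 1 is not an eigenvalue of K and ker(I - K) = {0}, so we are in the first case: for every y there is a unique x = (I - K)^(-1) y. Explicitly, by the Sherman–Morrison formula, (I - u v^T)^(-1) = I + u v^T/(1 - v·u), i.e. (I - K)^(-1) = I + K/(4).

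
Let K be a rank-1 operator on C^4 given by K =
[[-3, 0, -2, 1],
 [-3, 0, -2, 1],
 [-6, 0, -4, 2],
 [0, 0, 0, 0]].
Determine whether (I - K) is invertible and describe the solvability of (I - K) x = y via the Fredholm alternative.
(I - K) is invertible (det(I - K) = 8 ≠ 0), so for every y in C^4 the equation (I - K) x = y has a unique solution.

K has rank 1, so it is an outer product K = u v^T: every row of K is a multiple of one row vector. Reading off the entries, u = (-1, -1, -2, 0) and v = (3, 0, 2, -1) (row i of K equals u_i·v^T). A rank-one matrix u v^T satisfies K u = u (v·u) and kills the (3)-dimensional subspace v^⊥, so its characteristic polynomial is lambda^3 (lambda - v·u) with v·u = tr K = -7. Hence the eigenvalues of I - K are 1 (multiplicity 3) and 1 - (-7) = 8, so det(I - K) = 8. (Direct check: I - K =
[[4, 0, 2, -1],
 [3, 1, 2, -1],
 [6, 0, 5, -2],
 [0, 0, 0, 1]]
has determinant 8.) The finite-dimensional Fredholm alternative says: either (I - K) is invertible, or ker(I - K) ≠ {0} and then range(I - K) = ker((I - K)^*)^⊥, with dim ker(I - K) = dim ker((I - K)^*). Since det(I - K) ≠ 0, 1 is not an eigenvalue of K and ker(I - K) = {0}, so we are in the first case: for every y there is a unique x = (I - K)^(-1) y. Explicitly, by the Sherman–Morrison formula, (I - u v^T)^(-1) = I + u v^T/(1 - v·u), i.e. (I - K)^(-1) = I + K/(8).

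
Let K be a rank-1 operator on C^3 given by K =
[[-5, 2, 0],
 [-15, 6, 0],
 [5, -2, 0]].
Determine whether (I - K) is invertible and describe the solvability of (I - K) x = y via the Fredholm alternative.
(I - K) is singular (det(I - K) = 0, i.e. 1 ∈ sigma(K)). (I - K) x = y is solvable iff y ⊥ ker((I - K)^*) = span{(-5, 2, 0)}, i.e. iff -5y_1 + 2y_2 = 0. When solvable, the solutions are x = y + c·(1, 3, -1), c arbitrary (ker(I - K) = span{(1, 3, -1)}, dimension 1).

K has rank 1, so it is an outer product K = u v^T: every row of K is a multiple of one row vector. Reading off the entries, u = (1, 3, -1) and v = (-5, 2, 0) (row i of K equals u_i·v^T). A rank-one matrix u v^T satisfies K u = u (v·u) and kills the (2)-dimensional subspace v^⊥, so its characteristic polynomial is lambda^2 (lambda - v·u) with v·u = tr K = 1. Hence the eigenvalues of I - K are 1 (multiplicity 2) and 1 - (1) = 0, so det(I - K) = 0. (Direct check: I - K =
[[6, -2, 0],
 [15, -5, 0],
 [-5, 2, 1]]
has determinant 0.) So 1 is an eigenvalue of K and (I - K) is not invertible. The finite-dimensional Fredholm alternative says: either (I - K) is invertible, or ker(I - K) ≠ {0} and then range(I - K) = ker((I - K)^*)^⊥, with dim ker(I - K) = dim ker((I - K)^*). We are in the second case, so we need both kernels. Kernel of I - K: (I - K) u = u - u (v·u) = u - u = 0, so ker(I - K) = span{u} = span{(1, 3, -1)} (it is exactly 1-dimensional because rank(I - K) = 2). Kernel of the adjoint: K is real, so (I - K)^* = I - K^T = I - v u^T, and (I - v u^T) v = v - v (u·v) = 0; hence ker((I - K)^*) = span{v} = span{(-5, 2, 0)}. Therefore (I - K) x = y is solvable iff <y, v> = 0, i.e. iff -5y_1 + 2y_2 = 0. When this holds, K y = u (v·y) = 0, so (I - K) y = y and x = y is a particular solution; the full solution set is the line x = y + c·u = y + c·(1, 3, -1), c ∈ C.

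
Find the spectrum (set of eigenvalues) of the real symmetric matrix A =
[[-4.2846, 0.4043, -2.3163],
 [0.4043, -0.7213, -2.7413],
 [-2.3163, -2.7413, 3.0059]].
sigma(A) ≈ {-5, -2, 5}

A is real symmetric, so its spectrum consists of real eigenvalues. Expanding the characteristic polynomial of the displayed matrix gives
  det(λ I - A) = p(λ) = λ^3 + (2)λ^2 + (-25)λ + (-50).
Solving p(λ) = 0 yields eigenvalues ≈ -5, -2, 5. (A is shown rounded to 4 decimals, so these recover the underlying integer eigenvalues to within that precision.)
Verification: the trace of A = -2 equals the sum of eigenvalues -2, and det(A) ≈ 50.0002 matches the eigenvalue product 50.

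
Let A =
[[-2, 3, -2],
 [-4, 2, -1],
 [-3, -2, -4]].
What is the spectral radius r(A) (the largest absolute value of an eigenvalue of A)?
r(A) ≈ 5.5344

The eigenvalues of A are the roots of its characteristic polynomial. With M = A (coefficients from the trace, the sum of principal 2x2 minors, and det A):
  p(λ) = det(λ I - M) = λ^3 + 4λ^2 + 47.
No integer candidate from the rational root theorem (±divisors of 47) is a root, so the roots are irrational. The cubic discriminant is Δ = -71675 < 0, so there is one real root and a complex-conjugate pair. p(-6) = -25 and p(-5) = 22 have opposite signs, so a root lies in (-6, -5); Newton's method refines it to λ ≈ -5.5344. Dividing out (λ - (-5.5344)) leaves approximately λ^2 - 1.5344λ + 8.4923. For λ^2 - 1.5344λ + 8.4923 the discriminant is -31.6146. It is negative, so the remaining roots are the complex-conjugate pair λ ≈ 0.7672 ± 2.8113i. Their product equals the constant term, so |λ|^2 ≈ 8.4923 and |λ| ≈ 2.9142.
Thus the eigenvalues (to 4 decimals) are -5.5344 (modulus 5.5344); 0.7672 ± 2.8113i (modulus 2.9142). The spectral radius is the largest modulus: r(A) ≈ 5.5344. (Cross-check: r(A) ≤ ||A||_2 ≈ 6.8346; equality holds whenever A is normal, though it can also hold for some non-normal A.)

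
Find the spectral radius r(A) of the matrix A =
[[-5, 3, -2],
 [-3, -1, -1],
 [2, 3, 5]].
r(A) ≈ 4.3661

The eigenvalues of A are the roots of its characteristic polynomial. With M = A (coefficients from the trace, the sum of principal 2x2 minors, and det A):
  p(λ) = det(λ I - M) = λ^3 + λ^2 - 9λ - 63.
No integer candidate from the rational root theorem (±divisors of 63) is a root, so the roots are irrational. The cubic discriminant is Δ = -93708 < 0, so there is one real root and a complex-conjugate pair. p(4) = -19 and p(5) = 42 have opposite signs, so a root lies in (4, 5); Newton's method refines it to λ ≈ 4.3661. Dividing out (λ - (4.3661)) leaves approximately λ^2 + 5.3661λ + 14.4292. For λ^2 + 5.3661λ + 14.4292 the discriminant is -28.9216. It is negative, so the remaining roots are the complex-conjugate pair λ ≈ -2.6831 ± 2.6889i. Their product equals the constant term, so |λ|^2 ≈ 14.4292 and |λ| ≈ 3.7986.
Thus the eigenvalues (to 4 decimals) are 4.3661 (modulus 4.3661); -2.6831 ± 2.6889i (modulus 3.7986). The spectral radius is the largest modulus: r(A) ≈ 4.3661. (Cross-check: r(A) ≤ ||A||_2 ≈ 7.579; equality holds whenever A is normal, though it can also hold for some non-normal A.)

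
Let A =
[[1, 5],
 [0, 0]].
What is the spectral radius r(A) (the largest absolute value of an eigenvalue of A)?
r(A) = 1

The eigenvalues of A are the roots of its characteristic polynomial. With M = A (coefficients from the trace and determinant):
  p(λ) = det(λ I - M) = λ^2 - λ.
For λ^2 - λ the discriminant is 1. It is a perfect square (1^2), so the roots are rational: λ = (1 ± 1)/2 = 1, 0.
Thus the eigenvalues (to 4 decimals) are 1 (modulus 1); 0 (modulus 0). The spectral radius is the largest modulus: r(A) = 1. (Cross-check: r(A) ≤ ||A||_2 ≈ 5.099; equality holds whenever A is normal, though it can also hold for some non-normal A.)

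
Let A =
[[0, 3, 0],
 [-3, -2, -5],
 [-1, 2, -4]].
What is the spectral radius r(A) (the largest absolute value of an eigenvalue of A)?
r(A) ≈ 4.7141

The eigenvalues of A are the roots of its characteristic polynomial. With M = A (coefficients from the trace, the sum of principal 2x2 minors, and det A):
  p(λ) = det(λ I - M) = λ^3 + 6λ^2 + 27λ + 21.
No integer candidate from the rational root theorem (±divisors of 21) is a root, so the roots are irrational. The cubic discriminant is Δ = -21303 < 0, so there is one real root and a complex-conjugate pair. p(-1) = -1 and p(0) = 21 have opposite signs, so a root lies in (-1, 0); Newton's method refines it to λ ≈ -0.945. Dividing out (λ - (-0.945)) leaves approximately λ^2 + 5.055λ + 22.2232. For λ^2 + 5.055λ + 22.2232 the discriminant is -63.3393. It is negative, so the remaining roots are the complex-conjugate pair λ ≈ -2.5275 ± 3.9793i. Their product equals the constant term, so |λ|^2 ≈ 22.2232 and |λ| ≈ 4.7141.
Thus the eigenvalues (to 4 decimals) are -0.945 (modulus 0.945); -2.5275 ± 3.9793i (modulus 4.7141). The spectral radius is the largest modulus: r(A) ≈ 4.7141. (Cross-check: r(A) ≤ ||A||_2 ≈ 7.0988; equality holds whenever A is normal, though it can also hold for some non-normal A.)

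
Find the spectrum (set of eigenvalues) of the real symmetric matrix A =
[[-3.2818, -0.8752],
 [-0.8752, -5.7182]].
sigma(A) ≈ {-6, -3}

A is real symmetric, so its spectrum consists of real eigenvalues. Expanding the characteristic polynomial of the displayed matrix gives
  det(λ I - A) = p(λ) = λ^2 + (9)λ + (18).
Solving p(λ) = 0 yields eigenvalues ≈ -6, -3. (A is shown rounded to 4 decimals, so these recover the underlying integer eigenvalues to within that precision.)
Verification: the trace of A = -9 equals the sum of eigenvalues -9, and det(A) ≈ 18.0000 matches the eigenvalue product 18.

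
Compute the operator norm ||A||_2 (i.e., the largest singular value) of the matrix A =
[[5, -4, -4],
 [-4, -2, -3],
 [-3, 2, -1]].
||A||_2 ≈ 8.04 (= sqrt(largest eigenvalue of A^T A))

||A||_2 = sigma_max(A) = sqrt(lambda_max(A^T A)). Form the symmetric matrix M = A^T A =
[[50, -18, -5],
 [-18, 24, 20],
 [-5, 20, 26]].
Its characteristic polynomial (trace, sum of principal 2x2 minors, determinant of M give the coefficients) is
  p(λ) = det(λ I - M) = λ^3 - 100λ^2 + 2375λ - 5776.
No integer candidate from the rational root theorem (±divisors of 5776) is a root, so the roots are irrational. The cubic discriminant is Δ = 3507933748 > 0, so there are three distinct real roots. p(2) = -1418 and p(3) = 476 have opposite signs, so a root lies in (2, 3); Newton's method refines it to λ ≈ 2.7393. p(32) = 592 and p(33) = -364 have opposite signs, so a root lies in (32, 33); Newton's method refines it to λ ≈ 32.6198. p(64) = -1232 and p(65) = 724 have opposite signs, so a root lies in (64, 65); Newton's method refines it to λ ≈ 64.6409. Check (Vieta): the three roots sum to 100, matching tr M = 100.
So the eigenvalues of A^T A are ≈ 2.7393, 32.6198, 64.6409 (all ≥ 0, as they must be for A^T A). The largest is λ_max ≈ 64.6409, hence ||A||_2 = sqrt(λ_max) ≈ 8.04.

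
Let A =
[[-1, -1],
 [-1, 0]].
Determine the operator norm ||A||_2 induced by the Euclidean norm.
||A||_2 = sqrt((3 + sqrt(5))/2) ≈ 1.618 (= sqrt(largest eigenvalue of A^T A))

||A||_2 = sigma_max(A) = sqrt(lambda_max(A^T A)). Form the symmetric matrix M = A^T A =
[[2, 1],
 [1, 1]].
Its characteristic polynomial (trace, determinant of M give the coefficients) is
  p(λ) = det(λ I - M) = λ^2 - 3λ + 1.
For λ^2 - 3λ + 1 the discriminant is 5. It is nonnegative but not a perfect square, so the roots are real and irrational: λ = (3 ± sqrt(5))/2 ≈ 2.618, 0.382.
So the eigenvalues of A^T A are ≈ 0.382, 2.618 (all ≥ 0, as they must be for A^T A). The largest is λ_max = (3 + sqrt(5))/2 ≈ 2.618, hence ||A||_2 = sqrt(λ_max) = sqrt((3 + sqrt(5))/2) ≈ 1.618.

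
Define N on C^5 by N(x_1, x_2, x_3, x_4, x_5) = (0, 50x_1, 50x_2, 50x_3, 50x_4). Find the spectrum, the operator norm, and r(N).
sigma(N) = {0}; ||N|| = 50; r(N) = 0. (N is nilpotent with N^5 = 0.)

On C^5, N is a strictly lower-triangular matrix with 50 on the subdiagonal and zeros elsewhere, so its characteristic polynomial is lambda^5 and every eigenvalue is 0: sigma(N) = {0}. For the operator norm, N e_i = 50e_{i+1} for i = 1, ..., 4 and N e_5 = 0, so the singular values of N are 50 (with multiplicity 4) and 0; hence ||N|| = 50. The spectral radius r(N) = max|lambda| = 0. Note ||N|| > r(N) — characteristic of non-normal nilpotent operators. Indeed N^5 = 0.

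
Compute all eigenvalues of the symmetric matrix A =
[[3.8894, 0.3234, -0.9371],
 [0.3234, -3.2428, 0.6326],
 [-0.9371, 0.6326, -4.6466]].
sigma(A) ≈ {-5, -3, 4}

A is real symmetric, so its spectrum consists of real eigenvalues. Expanding the characteristic polynomial of the displayed matrix gives
  det(λ I - A) = p(λ) = λ^3 + (4)λ^2 + (-17)λ + (-60).
Solving p(λ) = 0 yields eigenvalues ≈ -5, -3, 4. (A is shown rounded to 4 decimals, so these recover the underlying integer eigenvalues to within that precision.)
Verification: the trace of A = -4 equals the sum of eigenvalues -4, and det(A) ≈ 59.9992 matches the eigenvalue product 60.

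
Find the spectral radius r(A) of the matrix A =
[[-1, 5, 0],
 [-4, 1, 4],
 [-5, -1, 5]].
r(A) ≈ 4.9935

The eigenvalues of A are the roots of its characteristic polynomial. With M = A (coefficients from the trace, the sum of principal 2x2 minors, and det A):
  p(λ) = det(λ I - M) = λ^3 - 5λ^2 + 23λ + 9.
No integer candidate from the rational root theorem (±divisors of 9) is a root, so the roots are irrational. The cubic discriminant is Δ = -51760 < 0, so there is one real root and a complex-conjugate pair. p(-1) = -20 and p(0) = 9 have opposite signs, so a root lies in (-1, 0); Newton's method refines it to λ ≈ -0.3609. Dividing out (λ - (-0.3609)) leaves approximately λ^2 - 5.3609λ + 24.935. For λ^2 - 5.3609λ + 24.935 the discriminant is -71.0002. It is negative, so the remaining roots are the complex-conjugate pair λ ≈ 2.6805 ± 4.2131i. Their product equals the constant term, so |λ|^2 ≈ 24.935 and |λ| ≈ 4.9935.
Thus the eigenvalues (to 4 decimals) are -0.3609 (modulus 0.3609); 2.6805 ± 4.2131i (modulus 4.9935). The spectral radius is the largest modulus: r(A) ≈ 4.9935. (Cross-check: r(A) ≤ ||A||_2 ≈ 9.0877; equality holds whenever A is normal, though it can also hold for some non-normal A.)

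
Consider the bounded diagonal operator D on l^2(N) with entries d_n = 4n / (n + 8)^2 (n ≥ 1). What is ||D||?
||D|| = 1/8 (attained at n = 8)

For D diagonal, ||D|| = sup_n |d_n|. Treat f(x) = 4x / (x + 8)^2 for real x > 0. By the quotient rule, f'(x) = 4(8 - x)/(x + 8)^3, which is positive for x < 8 and negative for x > 8. So f has a unique maximum at x = 8, and since 8 is a positive integer, the supremum over n ≥ 1 is attained at n = 8: d_8 = 4·8/(8 + 8)^2 = 4·8/256 = 1/8. Hence ||D|| = 1/8.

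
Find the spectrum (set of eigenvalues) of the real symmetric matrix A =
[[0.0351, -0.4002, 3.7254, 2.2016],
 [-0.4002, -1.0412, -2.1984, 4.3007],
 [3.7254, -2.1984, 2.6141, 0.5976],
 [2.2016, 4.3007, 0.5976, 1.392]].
sigma(A) ≈ {-5, -3, 5, 6}

A is real symmetric, so its spectrum consists of real eigenvalues. Expanding the characteristic polynomial of the displayed matrix gives
  det(λ I - A) = p(λ) = λ^4 + (-3)λ^3 + (-43)λ^2 + (75)λ + (450.0036).
Solving p(λ) = 0 yields eigenvalues ≈ -5, -3, 5, 6. (A is shown rounded to 4 decimals, so these recover the underlying integer eigenvalues to within that precision.)
Verification: the trace of A = 3 equals the sum of eigenvalues 3, and det(A) ≈ 450.0036 matches the eigenvalue product 450.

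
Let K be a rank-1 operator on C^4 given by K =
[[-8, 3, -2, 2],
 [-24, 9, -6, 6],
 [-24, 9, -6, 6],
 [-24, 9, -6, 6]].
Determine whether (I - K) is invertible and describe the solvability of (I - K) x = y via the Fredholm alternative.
(I - K) is singular (det(I - K) = 0, i.e. 1 ∈ sigma(K)). (I - K) x = y is solvable iff y ⊥ ker((I - K)^*) = span{(-8, 3, -2, 2)}, i.e. iff -8y_1 + 3y_2 - 2y_3 + 2y_4 = 0. When solvable, the solutions are x = y + c·(1, 3, 3, 3), c arbitrary (ker(I - K) = span{(1, 3, 3, 3)}, dimension 1).

K has rank 1, so it is an outer product K = u v^T: every row of K is a multiple of one row vector. Reading off the entries, u = (1, 3, 3, 3) and v = (-8, 3, -2, 2) (row i of K equals u_i·v^T). A rank-one matrix u v^T satisfies K u = u (v·u) and kills the (3)-dimensional subspace v^⊥, so its characteristic polynomial is lambda^3 (lambda - v·u) with v·u = tr K = 1. Hence the eigenvalues of I - K are 1 (multiplicity 3) and 1 - (1) = 0, so det(I - K) = 0. (Direct check: I - K =
[[9, -3, 2, -2],
 [24, -8, 6, -6],
 [24, -9, 7, -6],
 [24, -9, 6, -5]]
has determinant 0.) So 1 is an eigenvalue of K and (I - K) is not invertible. The finite-dimensional Fredholm alternative says: either (I - K) is invertible, or ker(I - K) ≠ {0} and then range(I - K) = ker((I - K)^*)^⊥, with dim ker(I - K) = dim ker((I - K)^*). We are in the second case, so we need both kernels. Kernel of I - K: (I - K) u = u - u (v·u) = u - u = 0, so ker(I - K) = span{u} = span{(1, 3, 3, 3)} (it is exactly 1-dimensional because rank(I - K) = 3). Kernel of the adjoint: K is real, so (I - K)^* = I - K^T = I - v u^T, and (I - v u^T) v = v - v (u·v) = 0; hence ker((I - K)^*) = span{v} = span{(-8, 3, -2, 2)}. Therefore (I - K) x = y is solvable iff <y, v> = 0, i.e. iff -8y_1 + 3y_2 - 2y_3 + 2y_4 = 0. When this holds, K y = u (v·y) = 0, so (I - K) y = y and x = y is a particular solution; the full solution set is the line x = y + c·u = y + c·(1, 3, 3, 3), c ∈ C.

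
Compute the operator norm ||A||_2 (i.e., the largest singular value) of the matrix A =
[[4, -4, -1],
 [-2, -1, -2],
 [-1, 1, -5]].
||A||_2 ≈ 6.0167 (= sqrt(largest eigenvalue of A^T A))

||A||_2 = sigma_max(A) = sqrt(lambda_max(A^T A)). Form the symmetric matrix M = A^T A =
[[21, -15, 5],
 [-15, 18, 1],
 [5, 1, 30]].
Its characteristic polynomial (trace, sum of principal 2x2 minors, determinant of M give the coefficients) is
  p(λ) = det(λ I - M) = λ^3 - 69λ^2 + 1297λ - 3969.
No integer candidate from the rational root theorem (±divisors of 3969) is a root, so the roots are irrational. The cubic discriminant is Δ = 34516832 > 0, so there are three distinct real roots. p(3) = -672 and p(4) = 179 have opposite signs, so a root lies in (3, 4); Newton's method refines it to λ ≈ 3.7778. p(29) = 4 and p(30) = -159 have opposite signs, so a root lies in (29, 30); Newton's method refines it to λ ≈ 29.022. p(36) = -45 and p(37) = 212 have opposite signs, so a root lies in (36, 37); Newton's method refines it to λ ≈ 36.2001. Check (Vieta): the three roots sum to 69, matching tr M = 69.
So the eigenvalues of A^T A are ≈ 3.7778, 29.022, 36.2001 (all ≥ 0, as they must be for A^T A). The largest is λ_max ≈ 36.2001, hence ||A||_2 = sqrt(λ_max) ≈ 6.0167.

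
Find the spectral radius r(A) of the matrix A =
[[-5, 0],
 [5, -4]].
r(A) = 5

The eigenvalues of A are the roots of its characteristic polynomial. With M = A (coefficients from the trace and determinant):
  p(λ) = det(λ I - M) = λ^2 + 9λ + 20.
For λ^2 + 9λ + 20 the discriminant is 1. It is a perfect square (1^2), so the roots are rational: λ = (-9 ± 1)/2 = -4, -5.
Thus the eigenvalues (to 4 decimals) are -4 (modulus 4); -5 (modulus 5). The spectral radius is the largest modulus: r(A) = 5. (Cross-check: r(A) ≤ ||A||_2 ≈ 7.6973; equality holds whenever A is normal, though it can also hold for some non-normal A.)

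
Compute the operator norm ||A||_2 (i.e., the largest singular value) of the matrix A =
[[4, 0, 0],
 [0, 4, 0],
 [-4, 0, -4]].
||A||_2 = sqrt((48 + sqrt(1280))/2) ≈ 6.4721 (= sqrt(largest eigenvalue of A^T A))

||A||_2 = sigma_max(A) = sqrt(lambda_max(A^T A)). Form the symmetric matrix M = A^T A =
[[32, 0, 16],
 [0, 16, 0],
 [16, 0, 16]].
Its characteristic polynomial (trace, sum of principal 2x2 minors, determinant of M give the coefficients) is
  p(λ) = det(λ I - M) = λ^3 - 64λ^2 + 1024λ - 4096.
By the rational root theorem any rational root is an integer divisor of 4096. Testing λ = 16: p(16) = 4096 - 16384 + 16384 - 4096 = 0, so λ = 16 is a root. Dividing out (λ - 16) leaves p(λ) = (λ - 16)(λ^2 - 48λ + 256). For λ^2 - 48λ + 256 the discriminant is 1280. It is nonnegative but not a perfect square, so the roots are real and irrational: λ = (48 ± sqrt(1280))/2 ≈ 41.8885, 6.1115.
So the eigenvalues of A^T A are ≈ 6.1115, 16, 41.8885 (all ≥ 0, as they must be for A^T A). The largest is λ_max = (48 + sqrt(1280))/2 ≈ 41.8885, hence ||A||_2 = sqrt(λ_max) = sqrt((48 + sqrt(1280))/2) ≈ 6.4721.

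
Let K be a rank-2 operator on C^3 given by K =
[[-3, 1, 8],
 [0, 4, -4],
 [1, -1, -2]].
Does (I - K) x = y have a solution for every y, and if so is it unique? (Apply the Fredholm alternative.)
(I - K) is invertible (det(I - K) = -24 ≠ 0), so for every y in C^3 the equation (I - K) x = y has a unique solution.

K has rank 2 and factors as K = U V^T = u1 v1^T + u2 v2^T with u1 = (1, -2, 0), v1 = (0, -2, 2), u2 = (3, 0, -1), v2 = (-1, 1, 2) (multiplying out reproduces the displayed K). The nonzero eigenvalues of U V^T coincide with those of the 2 x 2 matrix G = V^T U = [[v1·u1, v1·u2], [v2·u1, v2·u2]] = [[4, -2], [-3, -5]], and by the Sylvester determinant identity det(I_3 - U V^T) = det(I_2 - V^T U) = det([[-3, 2], [3, 6]]) = (-3)(6) - (2)(3) = -24. (Direct check: I - K =
[[4, -1, -8],
 [0, -3, 4],
 [-1, 1, 3]]
has determinant -24.) The finite-dimensional Fredholm alternative says: either (I - K) is invertible, or ker(I - K) ≠ {0} and then range(I - K) = ker((I - K)^*)^⊥, with dim ker(I - K) = dim ker((I - K)^*). Since det(I - K) ≠ 0, 1 is not an eigenvalue of K and ker(I - K) = {0}, so we are in the first case: for every y there is a unique x = (I - K)^(-1) y. (Explicitly, by the Woodbury identity, (I - U V^T)^(-1) = I + U (I_2 - G)^(-1) V^T.)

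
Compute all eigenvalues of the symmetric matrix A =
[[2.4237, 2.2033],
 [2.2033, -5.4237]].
sigma(A) ≈ {-6, 3}

A is real symmetric, so its spectrum consists of real eigenvalues. Expanding the characteristic polynomial of the displayed matrix gives
  det(λ I - A) = p(λ) = λ^2 + (3)λ + (-18).
Solving p(λ) = 0 yields eigenvalues ≈ -6, 3. (A is shown rounded to 4 decimals, so these recover the underlying integer eigenvalues to within that precision.)
Verification: the trace of A = -3 equals the sum of eigenvalues -3, and det(A) ≈ -18.0000 matches the eigenvalue product -18.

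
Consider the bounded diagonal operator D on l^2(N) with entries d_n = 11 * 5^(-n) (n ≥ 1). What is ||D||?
||D|| = 11/5 (attained at n = 1)

For D diagonal, ||D|| = sup_n |d_n|. The sequence d_n = 11 * 5^(-n) is positive and strictly decreasing (ratio 5^(-1) < 1), so the supremum is d_1 = 11/5. Hence ||D|| = 11/5.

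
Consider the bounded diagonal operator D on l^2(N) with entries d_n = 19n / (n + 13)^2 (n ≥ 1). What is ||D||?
||D|| = 19/52 (attained at n = 13)

For D diagonal, ||D|| = sup_n |d_n|. Treat f(x) = 19x / (x + 13)^2 for real x > 0. By the quotient rule, f'(x) = 19(13 - x)/(x + 13)^3, which is positive for x < 13 and negative for x > 13. So f has a unique maximum at x = 13, and since 13 is a positive integer, the supremum over n ≥ 1 is attained at n = 13: d_13 = 19·13/(13 + 13)^2 = 19·13/676 = 19/52. Hence ||D|| = 19/52.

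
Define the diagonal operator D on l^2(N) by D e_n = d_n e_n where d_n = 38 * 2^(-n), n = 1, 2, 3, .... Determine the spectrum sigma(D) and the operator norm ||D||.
sigma(D) = {38 * 2^(-n) : n ≥ 1} ∪ {0}; ||D|| = 19

A bounded diagonal operator on l^2 with diagonal entries d_n has spectrum equal to the closure of {d_n : n ≥ 1}: every d_n is an eigenvalue (with eigenvector e_n), so {d_n} ⊂ sigma(D); the spectrum is closed, so its closure is too; and for lambda not in the closure, (D - lambda I) has bounded inverse (the diagonal entries 1/(d_n - lambda) are bounded). For our sequence d_n = 38 * 2^(-n), n = 1, 2, 3, ...:
  - {d_n} = {38 * 2^(-n) : n ≥ 1}; the only limit point is 0
  - closure = {38 * 2^(-n) : n ≥ 1} ∪ {0}
For the norm: a diagonal operator has ||D|| = sup_n |d_n|. Here d_n = 38 * 2^(-n) is positive and decreasing, so sup_n |d_n| = d_1 = 38/2 = 19. So ||D|| = 19.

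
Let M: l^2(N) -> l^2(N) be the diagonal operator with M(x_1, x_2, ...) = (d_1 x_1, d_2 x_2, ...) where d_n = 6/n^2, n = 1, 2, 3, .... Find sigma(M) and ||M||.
sigma(M) = {6/n^2 : n ≥ 1} ∪ {0}; ||M|| = 6

A bounded diagonal operator on l^2 with diagonal entries d_n has spectrum equal to the closure of {d_n : n ≥ 1}: every d_n is an eigenvalue (with eigenvector e_n), so {d_n} ⊂ sigma(M); the spectrum is closed, so its closure is too; and for lambda not in the closure, (M - lambda I) has bounded inverse (the diagonal entries 1/(d_n - lambda) are bounded). For our sequence d_n = 6/n^2, n = 1, 2, 3, ...:
  - {d_n} = {6/n^2 : n ≥ 1}; the only limit point is 0
  - closure = {6/n^2 : n ≥ 1} ∪ {0}
For the norm: a diagonal operator has ||M|| = sup_n |d_n|. Here d_n = 6/n^2 is positive and decreasing, so sup_n |d_n| = d_1 = 6. So ||M|| = 6.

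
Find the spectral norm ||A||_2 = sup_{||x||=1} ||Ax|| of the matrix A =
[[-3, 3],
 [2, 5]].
||A||_2 = sqrt((47 + sqrt(445))/2) ≈ 5.835 (= sqrt(largest eigenvalue of A^T A))

||A||_2 = sigma_max(A) = sqrt(lambda_max(A^T A)). Form the symmetric matrix M = A^T A =
[[13, 1],
 [1, 34]].
Its characteristic polynomial (trace, determinant of M give the coefficients) is
  p(λ) = det(λ I - M) = λ^2 - 47λ + 441.
For λ^2 - 47λ + 441 the discriminant is 445. It is nonnegative but not a perfect square, so the roots are real and irrational: λ = (47 ± sqrt(445))/2 ≈ 34.0475, 12.9525.
So the eigenvalues of A^T A are ≈ 12.9525, 34.0475 (all ≥ 0, as they must be for A^T A). The largest is λ_max = (47 + sqrt(445))/2 ≈ 34.0475, hence ||A||_2 = sqrt(λ_max) = sqrt((47 + sqrt(445))/2) ≈ 5.835.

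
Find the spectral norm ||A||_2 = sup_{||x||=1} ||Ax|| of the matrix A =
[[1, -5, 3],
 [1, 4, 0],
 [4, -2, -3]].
||A||_2 = sqrt((54 + sqrt(1944))/2) ≈ 7.0032 (= sqrt(largest eigenvalue of A^T A))

||A||_2 = sigma_max(A) = sqrt(lambda_max(A^T A)). Form the symmetric matrix M = A^T A =
[[18, -9, -9],
 [-9, 45, -9],
 [-9, -9, 18]].
Its characteristic polynomial (trace, sum of principal 2x2 minors, determinant of M give the coefficients) is
  p(λ) = det(λ I - M) = λ^3 - 81λ^2 + 1701λ - 6561.
By the rational root theorem any rational root is an integer divisor of 6561. Testing λ = 27: p(27) = 19683 - 59049 + 45927 - 6561 = 0, so λ = 27 is a root. Dividing out (λ - 27) leaves p(λ) = (λ - 27)(λ^2 - 54λ + 243). For λ^2 - 54λ + 243 the discriminant is 1944. It is nonnegative but not a perfect square, so the roots are real and irrational: λ = (54 ± sqrt(1944))/2 ≈ 49.0454, 4.9546.
So the eigenvalues of A^T A are ≈ 4.9546, 27, 49.0454 (all ≥ 0, as they must be for A^T A). The largest is λ_max = (54 + sqrt(1944))/2 ≈ 49.0454, hence ||A||_2 = sqrt(λ_max) = sqrt((54 + sqrt(1944))/2) ≈ 7.0032.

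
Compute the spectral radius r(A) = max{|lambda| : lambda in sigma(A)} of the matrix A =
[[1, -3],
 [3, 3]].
r(A) = sqrt(12) ≈ 3.4641

The eigenvalues of A are the roots of its characteristic polynomial. With M = A (coefficients from the trace and determinant):
  p(λ) = det(λ I - M) = λ^2 - 4λ + 12.
For λ^2 - 4λ + 12 the discriminant is -32. It is negative, so the roots are the complex-conjugate pair λ = 2 ± (sqrt(32)/2) i ≈ 2 ± 2.8284i. For a conjugate pair the product of the roots equals the constant term, so |λ|^2 = 12 and |λ| = sqrt(12) ≈ 3.4641.
Thus the eigenvalues (to 4 decimals) are 2 ± 2.8284i (modulus 3.4641). The spectral radius is the largest modulus: r(A) = sqrt(12) ≈ 3.4641. (Cross-check: r(A) ≤ ||A||_2 ≈ 4.6056; equality holds whenever A is normal, though it can also hold for some non-normal A.)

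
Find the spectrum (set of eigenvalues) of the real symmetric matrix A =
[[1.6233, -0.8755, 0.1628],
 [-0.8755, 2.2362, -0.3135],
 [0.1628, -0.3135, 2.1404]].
sigma(A) ≈ {1, 2, 3}

A is real symmetric, so its spectrum consists of real eigenvalues. Expanding the characteristic polynomial of the displayed matrix gives
  det(λ I - A) = p(λ) = λ^3 + (-6)λ^2 + (11)λ + (-6).
Solving p(λ) = 0 yields eigenvalues ≈ 1, 2, 3. (A is shown rounded to 4 decimals, so these recover the underlying integer eigenvalues to within that precision.)
Verification: the trace of A = 6 equals the sum of eigenvalues 6, and det(A) ≈ 5.9996 matches the eigenvalue product 6.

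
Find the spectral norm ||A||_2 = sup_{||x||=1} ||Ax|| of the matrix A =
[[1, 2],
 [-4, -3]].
||A||_2 = sqrt((30 + sqrt(800))/2) ≈ 5.3983 (= sqrt(largest eigenvalue of A^T A))

||A||_2 = sigma_max(A) = sqrt(lambda_max(A^T A)). Form the symmetric matrix M = A^T A =
[[17, 14],
 [14, 13]].
Its characteristic polynomial (trace, determinant of M give the coefficients) is
  p(λ) = det(λ I - M) = λ^2 - 30λ + 25.
For λ^2 - 30λ + 25 the discriminant is 800. It is nonnegative but not a perfect square, so the roots are real and irrational: λ = (30 ± sqrt(800))/2 ≈ 29.1421, 0.8579.
So the eigenvalues of A^T A are ≈ 0.8579, 29.1421 (all ≥ 0, as they must be for A^T A). The largest is λ_max = (30 + sqrt(800))/2 ≈ 29.1421, hence ||A||_2 = sqrt(λ_max) = sqrt((30 + sqrt(800))/2) ≈ 5.3983.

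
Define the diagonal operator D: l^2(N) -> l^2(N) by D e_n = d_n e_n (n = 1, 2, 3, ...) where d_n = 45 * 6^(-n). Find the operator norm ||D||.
||D|| = 15/2 (attained at n = 1)

For D diagonal, ||D|| = sup_n |d_n|. The sequence d_n = 45 * 6^(-n) is positive and strictly decreasing (ratio 6^(-1) < 1), so the supremum is d_1 = 45/6 = 15/2. Hence ||D|| = 15/2.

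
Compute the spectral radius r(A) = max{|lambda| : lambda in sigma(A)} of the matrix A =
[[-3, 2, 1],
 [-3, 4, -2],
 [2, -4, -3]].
r(A) = sqrt(76)/2 ≈ 4.3589

The eigenvalues of A are the roots of its characteristic polynomial. With M = A (coefficients from the trace, the sum of principal 2x2 minors, and det A):
  p(λ) = det(λ I - M) = λ^3 + 2λ^2 - 19λ - 38.
By the rational root theorem any rational root is an integer divisor of 38. Testing λ = -2: p(-2) = -8 + 8 + 38 - 38 = 0, so λ = -2 is a root. Dividing out (λ + 2) leaves p(λ) = (λ + 2)(λ^2 - 19). For λ^2 - 19 the discriminant is 76. It is nonnegative but not a perfect square, so the roots are real and irrational: λ = ± sqrt(76)/2 ≈ 4.3589, -4.3589.
Thus the eigenvalues (to 4 decimals) are 4.3589 (modulus 4.3589); -4.3589 (modulus 4.3589); -2 (modulus 2). The spectral radius is the largest modulus: r(A) = sqrt(76)/2 ≈ 4.3589. (Cross-check: r(A) ≤ ||A||_2 ≈ 7.5457; equality holds whenever A is normal, though it can also hold for some non-normal A.)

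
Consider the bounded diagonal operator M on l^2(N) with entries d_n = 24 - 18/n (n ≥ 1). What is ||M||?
||M|| = 24

For a diagonal operator on l^2 with entries d_n, ||M|| = sup_n |d_n|. Here d_1 = 6, d_2 = 15, ..., and d_n = 24 - 18/n increases monotonically toward 24. All terms lie in [6, 24), so |d_n| = d_n and the supremum is the limit 24, which is not attained by any individual d_n. Hence ||M|| = 24.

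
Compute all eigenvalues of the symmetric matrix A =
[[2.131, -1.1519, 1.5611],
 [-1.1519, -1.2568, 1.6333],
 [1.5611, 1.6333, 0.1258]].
sigma(A) ≈ {-3, 1, 3}

A is real symmetric, so its spectrum consists of real eigenvalues. Expanding the characteristic polynomial of the displayed matrix gives
  det(λ I - A) = p(λ) = λ^3 + (-1)λ^2 + (-9)λ + (9).
Solving p(λ) = 0 yields eigenvalues ≈ -3, 1, 3. (A is shown rounded to 4 decimals, so these recover the underlying integer eigenvalues to within that precision.)
Verification: the trace of A = 1 equals the sum of eigenvalues 1, and det(A) ≈ -8.9999 matches the eigenvalue product -9.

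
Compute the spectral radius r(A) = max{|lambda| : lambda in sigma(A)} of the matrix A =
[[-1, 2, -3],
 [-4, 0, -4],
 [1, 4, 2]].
r(A) ≈ 5.084

The eigenvalues of A are the roots of its characteristic polynomial. With M = A (coefficients from the trace, the sum of principal 2x2 minors, and det A):
  p(λ) = det(λ I - M) = λ^3 - λ^2 + 25λ - 40.
No integer candidate from the rational root theorem (±divisors of 40) is a root, so the roots are irrational. The cubic discriminant is Δ = -87235 < 0, so there is one real root and a complex-conjugate pair. p(1) = -15 and p(2) = 14 have opposite signs, so a root lies in (1, 2); Newton's method refines it to λ ≈ 1.5475. Dividing out (λ - (1.5475)) leaves approximately λ^2 + 0.5475λ + 25.8474. For λ^2 + 0.5475λ + 25.8474 the discriminant is -103.0896. It is negative, so the remaining roots are the complex-conjugate pair λ ≈ -0.2738 ± 5.0767i. Their product equals the constant term, so |λ|^2 ≈ 25.8474 and |λ| ≈ 5.084.
Thus the eigenvalues (to 4 decimals) are 1.5475 (modulus 1.5475); -0.2738 ± 5.0767i (modulus 5.084). The spectral radius is the largest modulus: r(A) ≈ 5.084. (Cross-check: r(A) ≤ ||A||_2 ≈ 6.7466; equality holds whenever A is normal, though it can also hold for some non-normal A.)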